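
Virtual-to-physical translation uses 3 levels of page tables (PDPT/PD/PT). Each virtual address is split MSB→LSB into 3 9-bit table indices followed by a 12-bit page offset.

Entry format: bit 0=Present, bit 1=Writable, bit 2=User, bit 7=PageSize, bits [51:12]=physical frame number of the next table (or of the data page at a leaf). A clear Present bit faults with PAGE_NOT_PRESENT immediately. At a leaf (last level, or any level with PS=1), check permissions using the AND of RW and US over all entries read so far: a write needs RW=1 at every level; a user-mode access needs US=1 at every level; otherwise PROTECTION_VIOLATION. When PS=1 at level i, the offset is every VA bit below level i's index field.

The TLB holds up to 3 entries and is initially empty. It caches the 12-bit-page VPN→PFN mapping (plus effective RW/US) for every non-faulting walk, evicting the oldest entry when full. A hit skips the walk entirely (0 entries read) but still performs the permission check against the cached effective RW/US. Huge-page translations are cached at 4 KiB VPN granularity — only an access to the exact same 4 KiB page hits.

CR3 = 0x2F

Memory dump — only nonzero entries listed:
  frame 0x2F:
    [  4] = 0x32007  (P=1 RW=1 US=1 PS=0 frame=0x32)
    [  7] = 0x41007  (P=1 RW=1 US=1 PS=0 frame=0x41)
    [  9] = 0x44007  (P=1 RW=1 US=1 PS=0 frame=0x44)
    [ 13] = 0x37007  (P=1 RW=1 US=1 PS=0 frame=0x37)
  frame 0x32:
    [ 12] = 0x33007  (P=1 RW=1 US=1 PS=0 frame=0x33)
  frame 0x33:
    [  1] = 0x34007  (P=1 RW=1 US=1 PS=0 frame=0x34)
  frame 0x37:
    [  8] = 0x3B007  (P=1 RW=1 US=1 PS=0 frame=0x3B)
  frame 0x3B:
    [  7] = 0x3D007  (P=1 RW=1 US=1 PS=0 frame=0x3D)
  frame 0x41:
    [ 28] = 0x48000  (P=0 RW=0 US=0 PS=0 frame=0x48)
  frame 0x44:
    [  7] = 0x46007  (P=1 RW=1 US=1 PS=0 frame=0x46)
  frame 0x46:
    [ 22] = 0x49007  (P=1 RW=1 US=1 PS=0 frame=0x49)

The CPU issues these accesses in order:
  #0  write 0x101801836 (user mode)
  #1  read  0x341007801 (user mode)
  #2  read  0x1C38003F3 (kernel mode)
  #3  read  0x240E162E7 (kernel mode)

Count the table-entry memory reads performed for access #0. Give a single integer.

Walk each access:
#0 VA=0x101801836 (w,user):
  lvl0: tbl 0x2F, slot 4 ⇒ 0x32007 (P1/RW1/US1/PS0)
  lvl1: tbl 0x32, slot 12 ⇒ 0x33007 (P1/RW1/US1/PS0)
  lvl2: tbl 0x33, slot 1 ⇒ 0x34007 (P1/RW1/US1/PS0)
  → PA=0x34836  (3 entries read)
#1 VA=0x341007801 (r,user):
  lvl0: tbl 0x2F, slot 13 ⇒ 0x37007 (P1/RW1/US1/PS0)
  lvl1: tbl 0x37, slot 8 ⇒ 0x3B007 (P1/RW1/US1/PS0)
  lvl2: tbl 0x3B, slot 7 ⇒ 0x3D007 (P1/RW1/US1/PS0)
  → PA=0x3D801  (3 entries read)
#2 VA=0x1C38003F3 (r,kernel):
  lvl0: tbl 0x2F, slot 7 ⇒ 0x41007 (P1/RW1/US1/PS0)
  lvl1: tbl 0x41, slot 28 ⇒ 0x48000 (P0/RW0/US0/PS0)
  → PAGE_NOT_PRESENT  (2 entries read)
#3 VA=0x240E162E7 (r,kernel):
  lvl0: tbl 0x2F, slot 9 ⇒ 0x44007 (P1/RW1/US1/PS0)
  lvl1: tbl 0x44, slot 7 ⇒ 0x46007 (P1/RW1/US1/PS0)
  lvl2: tbl 0x46, slot 22 ⇒ 0x49007 (P1/RW1/US1/PS0)
  → PA=0x492E7  (3 entries read)

Entries read for #0: 3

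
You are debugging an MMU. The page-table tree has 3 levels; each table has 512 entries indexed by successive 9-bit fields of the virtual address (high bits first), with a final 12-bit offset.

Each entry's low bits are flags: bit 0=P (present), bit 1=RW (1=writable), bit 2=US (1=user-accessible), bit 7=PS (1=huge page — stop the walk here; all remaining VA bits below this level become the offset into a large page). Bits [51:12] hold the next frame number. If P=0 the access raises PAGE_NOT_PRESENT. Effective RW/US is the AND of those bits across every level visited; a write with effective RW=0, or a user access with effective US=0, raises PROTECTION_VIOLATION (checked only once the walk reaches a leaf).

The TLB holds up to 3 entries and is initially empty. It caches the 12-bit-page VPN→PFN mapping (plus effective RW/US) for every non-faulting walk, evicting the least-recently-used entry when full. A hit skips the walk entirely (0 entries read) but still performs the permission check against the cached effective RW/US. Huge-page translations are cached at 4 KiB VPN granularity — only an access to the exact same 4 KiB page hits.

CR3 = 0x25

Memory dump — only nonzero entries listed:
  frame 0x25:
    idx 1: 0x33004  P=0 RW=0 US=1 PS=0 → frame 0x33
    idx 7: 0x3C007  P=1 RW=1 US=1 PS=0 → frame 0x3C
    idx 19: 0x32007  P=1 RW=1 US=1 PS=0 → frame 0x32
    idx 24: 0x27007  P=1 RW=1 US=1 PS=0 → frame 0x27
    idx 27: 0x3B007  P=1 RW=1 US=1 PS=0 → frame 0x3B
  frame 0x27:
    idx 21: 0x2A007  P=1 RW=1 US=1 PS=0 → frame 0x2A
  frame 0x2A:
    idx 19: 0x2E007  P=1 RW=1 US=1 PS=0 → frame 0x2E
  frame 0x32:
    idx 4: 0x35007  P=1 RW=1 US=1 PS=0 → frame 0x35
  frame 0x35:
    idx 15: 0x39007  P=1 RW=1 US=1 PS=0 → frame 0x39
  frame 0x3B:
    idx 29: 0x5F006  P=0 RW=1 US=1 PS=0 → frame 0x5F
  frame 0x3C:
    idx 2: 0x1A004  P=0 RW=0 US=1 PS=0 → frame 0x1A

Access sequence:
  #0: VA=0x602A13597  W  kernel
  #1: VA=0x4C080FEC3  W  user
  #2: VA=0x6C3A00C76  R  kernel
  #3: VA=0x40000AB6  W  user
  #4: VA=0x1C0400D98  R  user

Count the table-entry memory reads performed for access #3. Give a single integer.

Trace:
#0 VA=0x602A13597 (w,kernel):
  [0] read 0x25 idx=24: raw=0x27007 flags P=1 W=1 U=1 S=0
  [1] read 0x27 idx=21: raw=0x2A007 flags P=1 W=1 U=1 S=0
  [2] read 0x2A idx=19: raw=0x2E007 flags P=1 W=1 U=1 S=0
  → PA=0x2E597  (3 entries read)
#1 VA=0x4C080FEC3 (w,user):
  [0] read 0x25 idx=19: raw=0x32007 flags P=1 W=1 U=1 S=0
  [1] read 0x32 idx=4: raw=0x35007 flags P=1 W=1 U=1 S=0
  [2] read 0x35 idx=15: raw=0x39007 flags P=1 W=1 U=1 S=0
  → PA=0x39EC3  (3 entries read)
#2 VA=0x6C3A00C76 (r,kernel):
  [0] read 0x25 idx=27: raw=0x3B007 flags P=1 W=1 U=1 S=0
  [1] read 0x3B idx=29: raw=0x5F006 flags P=0 W=1 U=1 S=0
  ✗ PAGE_NOT_PRESENT  [2 reads]
#3 VA=0x40000AB6 (w,user):
  [0] read 0x25 idx=1: raw=0x33004 flags P=0 W=0 U=1 S=0
  ✗ PAGE_NOT_PRESENT  [1 reads]
#4 VA=0x1C0400D98 (r,user):
  [0] read 0x25 idx=7: raw=0x3C007 flags P=1 W=1 U=1 S=0
  [1] read 0x3C idx=2: raw=0x1A004 flags P=0 W=0 U=1 S=0
  ✗ PAGE_NOT_PRESENT  [2 reads]

Entries read for #3: 1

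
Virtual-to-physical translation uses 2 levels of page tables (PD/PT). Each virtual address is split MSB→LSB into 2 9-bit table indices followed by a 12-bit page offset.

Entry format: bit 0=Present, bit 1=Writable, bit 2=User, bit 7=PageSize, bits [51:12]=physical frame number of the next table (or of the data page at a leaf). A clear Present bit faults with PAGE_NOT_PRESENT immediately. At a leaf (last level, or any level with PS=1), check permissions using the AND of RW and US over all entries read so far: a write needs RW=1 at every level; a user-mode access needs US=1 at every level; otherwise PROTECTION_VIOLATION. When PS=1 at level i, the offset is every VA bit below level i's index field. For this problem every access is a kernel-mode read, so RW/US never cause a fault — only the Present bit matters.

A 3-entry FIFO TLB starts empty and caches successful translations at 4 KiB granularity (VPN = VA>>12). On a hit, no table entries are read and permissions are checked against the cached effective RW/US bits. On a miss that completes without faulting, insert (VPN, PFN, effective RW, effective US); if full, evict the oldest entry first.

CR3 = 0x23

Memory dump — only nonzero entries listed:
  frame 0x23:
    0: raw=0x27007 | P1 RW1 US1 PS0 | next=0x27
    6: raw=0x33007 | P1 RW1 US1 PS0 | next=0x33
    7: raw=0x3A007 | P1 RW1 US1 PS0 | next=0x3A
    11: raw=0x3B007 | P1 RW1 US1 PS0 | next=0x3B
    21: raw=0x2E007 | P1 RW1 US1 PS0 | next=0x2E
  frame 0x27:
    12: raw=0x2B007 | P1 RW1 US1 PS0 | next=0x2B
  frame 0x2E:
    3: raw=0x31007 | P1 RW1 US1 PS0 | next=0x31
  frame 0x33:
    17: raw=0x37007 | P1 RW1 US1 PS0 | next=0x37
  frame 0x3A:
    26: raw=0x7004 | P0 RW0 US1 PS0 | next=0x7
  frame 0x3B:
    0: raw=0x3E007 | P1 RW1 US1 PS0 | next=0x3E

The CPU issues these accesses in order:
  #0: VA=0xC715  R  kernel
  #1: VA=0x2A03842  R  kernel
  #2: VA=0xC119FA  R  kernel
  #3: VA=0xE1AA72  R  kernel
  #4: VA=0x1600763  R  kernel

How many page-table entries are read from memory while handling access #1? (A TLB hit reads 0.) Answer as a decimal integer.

Walk each access:
#0 VA=0xC715 (r,kernel):
  L0: frame=0x23 idx=0 entry=0x27007 [P=1 RW=1 US=1 PS=0]
  L1: frame=0x27 idx=12 entry=0x2B007 [P=1 RW=1 US=1 PS=0]
  ⇒ phys 0x2B715  [2 reads]
#1 VA=0x2A03842 (r,kernel):
  L0: frame=0x23 idx=21 entry=0x2E007 [P=1 RW=1 US=1 PS=0]
  L1: frame=0x2E idx=3 entry=0x31007 [P=1 RW=1 US=1 PS=0]
  ⇒ phys 0x31842  [2 reads]
#2 VA=0xC119FA (r,kernel):
  L0: frame=0x23 idx=6 entry=0x33007 [P=1 RW=1 US=1 PS=0]
  L1: frame=0x33 idx=17 entry=0x37007 [P=1 RW=1 US=1 PS=0]
  ⇒ phys 0x379FA  [2 reads]
#3 VA=0xE1AA72 (r,kernel):
  L0: frame=0x23 idx=7 entry=0x3A007 [P=1 RW=1 US=1 PS=0]
  L1: frame=0x3A idx=26 entry=0x7004 [P=0 RW=0 US=1 PS=0]
  ✗ PAGE_NOT_PRESENT  [2 reads]
#4 VA=0x1600763 (r,kernel):
  L0: frame=0x23 idx=11 entry=0x3B007 [P=1 RW=1 US=1 PS=0]
  L1: frame=0x3B idx=0 entry=0x3E007 [P=1 RW=1 US=1 PS=0]
  ⇒ phys 0x3E763  [2 reads]

Entries read for #1: 2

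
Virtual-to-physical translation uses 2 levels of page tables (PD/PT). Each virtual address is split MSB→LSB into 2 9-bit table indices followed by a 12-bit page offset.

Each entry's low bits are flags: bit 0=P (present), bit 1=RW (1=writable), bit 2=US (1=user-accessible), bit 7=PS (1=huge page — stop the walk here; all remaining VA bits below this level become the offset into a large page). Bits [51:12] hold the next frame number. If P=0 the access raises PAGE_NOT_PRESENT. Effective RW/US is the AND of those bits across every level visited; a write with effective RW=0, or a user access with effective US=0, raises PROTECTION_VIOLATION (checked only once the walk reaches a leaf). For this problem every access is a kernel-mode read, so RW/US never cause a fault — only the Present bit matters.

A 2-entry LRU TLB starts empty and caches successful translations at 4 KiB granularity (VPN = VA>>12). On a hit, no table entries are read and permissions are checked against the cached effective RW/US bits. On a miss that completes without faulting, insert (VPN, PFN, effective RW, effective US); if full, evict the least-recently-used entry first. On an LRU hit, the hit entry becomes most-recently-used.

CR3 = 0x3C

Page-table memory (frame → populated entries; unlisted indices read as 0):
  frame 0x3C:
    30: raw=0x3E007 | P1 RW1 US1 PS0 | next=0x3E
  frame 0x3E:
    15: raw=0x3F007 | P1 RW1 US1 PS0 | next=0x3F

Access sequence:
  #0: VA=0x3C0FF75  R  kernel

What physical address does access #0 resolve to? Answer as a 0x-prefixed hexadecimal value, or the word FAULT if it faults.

Per-access translation:
#0 VA=0x3C0FF75 (r,kernel):
  L0 @0x3C[30] → 0x3E007  P=1,RW=1,US=1,PS=0
  L1 @0x3E[15] → 0x3F007  P=1,RW=1,US=1,PS=0
  → PA=0x3FF75  (2 entries read)

Access #0 PA: 0x3FF75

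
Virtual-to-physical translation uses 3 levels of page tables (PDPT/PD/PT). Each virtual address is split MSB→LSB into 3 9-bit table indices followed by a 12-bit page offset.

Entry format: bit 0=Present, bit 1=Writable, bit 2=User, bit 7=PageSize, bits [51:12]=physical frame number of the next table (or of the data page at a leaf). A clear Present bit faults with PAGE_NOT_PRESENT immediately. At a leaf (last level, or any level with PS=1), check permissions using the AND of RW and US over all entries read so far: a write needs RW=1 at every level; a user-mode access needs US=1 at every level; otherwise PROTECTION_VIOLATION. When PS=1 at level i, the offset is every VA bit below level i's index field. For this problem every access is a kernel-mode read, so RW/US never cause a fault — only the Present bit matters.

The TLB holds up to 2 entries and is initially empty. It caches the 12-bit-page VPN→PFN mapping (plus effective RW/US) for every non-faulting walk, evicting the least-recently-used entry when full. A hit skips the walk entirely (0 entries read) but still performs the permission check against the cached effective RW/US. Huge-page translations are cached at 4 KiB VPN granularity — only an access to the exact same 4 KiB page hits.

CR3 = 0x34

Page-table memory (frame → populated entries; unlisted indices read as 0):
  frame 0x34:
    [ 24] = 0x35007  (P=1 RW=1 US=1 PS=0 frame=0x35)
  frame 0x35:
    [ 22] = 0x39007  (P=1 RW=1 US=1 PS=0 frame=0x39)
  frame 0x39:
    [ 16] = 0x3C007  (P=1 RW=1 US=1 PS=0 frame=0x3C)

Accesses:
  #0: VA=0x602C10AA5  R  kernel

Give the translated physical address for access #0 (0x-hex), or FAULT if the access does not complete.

Walk each access:
#0 VA=0x602C10AA5 (r,kernel):
  lvl0: tbl 0x34, slot 24 ⇒ 0x35007 (P1/RW1/US1/PS0)
  lvl1: tbl 0x35, slot 22 ⇒ 0x39007 (P1/RW1/US1/PS0)
  lvl2: tbl 0x39, slot 16 ⇒ 0x3C007 (P1/RW1/US1/PS0)
  → PA=0x3CAA5  (3 entries read)

Access #0 PA: 0x3CAA5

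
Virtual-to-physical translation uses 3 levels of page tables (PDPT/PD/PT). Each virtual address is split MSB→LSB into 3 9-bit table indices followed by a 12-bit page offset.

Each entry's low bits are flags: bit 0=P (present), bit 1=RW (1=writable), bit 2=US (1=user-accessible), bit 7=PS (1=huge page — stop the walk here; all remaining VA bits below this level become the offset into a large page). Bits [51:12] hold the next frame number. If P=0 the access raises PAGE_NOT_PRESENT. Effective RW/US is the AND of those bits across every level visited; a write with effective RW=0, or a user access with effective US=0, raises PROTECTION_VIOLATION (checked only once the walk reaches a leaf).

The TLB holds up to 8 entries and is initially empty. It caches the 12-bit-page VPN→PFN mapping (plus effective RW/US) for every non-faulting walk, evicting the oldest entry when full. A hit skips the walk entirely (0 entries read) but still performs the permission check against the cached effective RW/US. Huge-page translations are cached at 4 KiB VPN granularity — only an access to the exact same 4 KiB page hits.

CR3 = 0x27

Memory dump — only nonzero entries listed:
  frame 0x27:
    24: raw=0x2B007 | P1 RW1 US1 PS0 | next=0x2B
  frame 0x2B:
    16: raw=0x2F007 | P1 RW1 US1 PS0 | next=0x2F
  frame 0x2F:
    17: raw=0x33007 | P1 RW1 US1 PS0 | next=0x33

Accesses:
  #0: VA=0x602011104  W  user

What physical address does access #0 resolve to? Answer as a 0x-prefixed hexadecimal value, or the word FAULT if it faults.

Per-access translation:
#0 VA=0x602011104 (w,user):
  [0] read 0x27 idx=24: raw=0x2B007 flags P=1 W=1 U=1 S=0
  [1] read 0x2B idx=16: raw=0x2F007 flags P=1 W=1 U=1 S=0
  [2] read 0x2F idx=17: raw=0x33007 flags P=1 W=1 U=1 S=0
  → PA=0x33104  (3 entries read)

Access #0 PA: 0x33104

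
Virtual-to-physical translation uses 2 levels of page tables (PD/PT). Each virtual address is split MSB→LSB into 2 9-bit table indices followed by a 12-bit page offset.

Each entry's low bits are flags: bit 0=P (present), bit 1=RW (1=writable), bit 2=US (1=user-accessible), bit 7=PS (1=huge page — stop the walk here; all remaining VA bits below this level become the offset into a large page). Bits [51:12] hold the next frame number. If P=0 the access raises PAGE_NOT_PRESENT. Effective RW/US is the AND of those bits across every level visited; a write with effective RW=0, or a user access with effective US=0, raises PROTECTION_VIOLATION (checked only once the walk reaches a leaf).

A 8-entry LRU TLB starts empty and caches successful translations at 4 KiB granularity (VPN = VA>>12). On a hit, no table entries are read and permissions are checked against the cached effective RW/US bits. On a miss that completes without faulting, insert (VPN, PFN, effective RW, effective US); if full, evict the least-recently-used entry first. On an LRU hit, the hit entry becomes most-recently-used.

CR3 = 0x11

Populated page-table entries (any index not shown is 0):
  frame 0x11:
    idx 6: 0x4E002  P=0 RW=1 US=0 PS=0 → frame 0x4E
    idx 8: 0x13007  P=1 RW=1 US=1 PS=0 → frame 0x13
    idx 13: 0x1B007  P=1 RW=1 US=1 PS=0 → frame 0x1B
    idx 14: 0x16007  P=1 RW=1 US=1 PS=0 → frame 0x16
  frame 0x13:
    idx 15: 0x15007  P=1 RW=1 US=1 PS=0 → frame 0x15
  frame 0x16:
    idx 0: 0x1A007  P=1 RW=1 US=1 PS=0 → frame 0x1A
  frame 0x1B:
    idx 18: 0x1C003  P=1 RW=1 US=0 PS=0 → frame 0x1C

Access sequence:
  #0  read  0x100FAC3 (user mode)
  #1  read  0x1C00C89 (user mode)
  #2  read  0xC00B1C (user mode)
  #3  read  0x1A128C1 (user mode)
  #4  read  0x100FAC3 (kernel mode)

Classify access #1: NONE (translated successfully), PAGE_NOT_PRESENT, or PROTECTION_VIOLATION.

Walk each access:
#0 VA=0x100FAC3 (r,user):
  L0 @0x11[8] → 0x13007  P=1,RW=1,US=1,PS=0
  L1 @0x13[15] → 0x15007  P=1,RW=1,US=1,PS=0
  ✓ 0x15AC3  — 2 lookups
#1 VA=0x1C00C89 (r,user):
  L0 @0x11[14] → 0x16007  P=1,RW=1,US=1,PS=0
  L1 @0x16[0] → 0x1A007  P=1,RW=1,US=1,PS=0
  ✓ 0x1AC89  — 2 lookups
#2 VA=0xC00B1C (r,user):
  L0 @0x11[6] → 0x4E002  P=0,RW=1,US=0,PS=0
  → PAGE_NOT_PRESENT  (1 entries read)
#3 VA=0x1A128C1 (r,user):
  L0 @0x11[13] → 0x1B007  P=1,RW=1,US=1,PS=0
  L1 @0x1B[18] → 0x1C003  P=1,RW=1,US=0,PS=0
  → PROTECTION_VIOLATION  (2 entries read)
#4 VA=0x100FAC3 (r,kernel):
  TLB hit vpn=0x100F → PA=0x15AC3

Access #1 fault: NONE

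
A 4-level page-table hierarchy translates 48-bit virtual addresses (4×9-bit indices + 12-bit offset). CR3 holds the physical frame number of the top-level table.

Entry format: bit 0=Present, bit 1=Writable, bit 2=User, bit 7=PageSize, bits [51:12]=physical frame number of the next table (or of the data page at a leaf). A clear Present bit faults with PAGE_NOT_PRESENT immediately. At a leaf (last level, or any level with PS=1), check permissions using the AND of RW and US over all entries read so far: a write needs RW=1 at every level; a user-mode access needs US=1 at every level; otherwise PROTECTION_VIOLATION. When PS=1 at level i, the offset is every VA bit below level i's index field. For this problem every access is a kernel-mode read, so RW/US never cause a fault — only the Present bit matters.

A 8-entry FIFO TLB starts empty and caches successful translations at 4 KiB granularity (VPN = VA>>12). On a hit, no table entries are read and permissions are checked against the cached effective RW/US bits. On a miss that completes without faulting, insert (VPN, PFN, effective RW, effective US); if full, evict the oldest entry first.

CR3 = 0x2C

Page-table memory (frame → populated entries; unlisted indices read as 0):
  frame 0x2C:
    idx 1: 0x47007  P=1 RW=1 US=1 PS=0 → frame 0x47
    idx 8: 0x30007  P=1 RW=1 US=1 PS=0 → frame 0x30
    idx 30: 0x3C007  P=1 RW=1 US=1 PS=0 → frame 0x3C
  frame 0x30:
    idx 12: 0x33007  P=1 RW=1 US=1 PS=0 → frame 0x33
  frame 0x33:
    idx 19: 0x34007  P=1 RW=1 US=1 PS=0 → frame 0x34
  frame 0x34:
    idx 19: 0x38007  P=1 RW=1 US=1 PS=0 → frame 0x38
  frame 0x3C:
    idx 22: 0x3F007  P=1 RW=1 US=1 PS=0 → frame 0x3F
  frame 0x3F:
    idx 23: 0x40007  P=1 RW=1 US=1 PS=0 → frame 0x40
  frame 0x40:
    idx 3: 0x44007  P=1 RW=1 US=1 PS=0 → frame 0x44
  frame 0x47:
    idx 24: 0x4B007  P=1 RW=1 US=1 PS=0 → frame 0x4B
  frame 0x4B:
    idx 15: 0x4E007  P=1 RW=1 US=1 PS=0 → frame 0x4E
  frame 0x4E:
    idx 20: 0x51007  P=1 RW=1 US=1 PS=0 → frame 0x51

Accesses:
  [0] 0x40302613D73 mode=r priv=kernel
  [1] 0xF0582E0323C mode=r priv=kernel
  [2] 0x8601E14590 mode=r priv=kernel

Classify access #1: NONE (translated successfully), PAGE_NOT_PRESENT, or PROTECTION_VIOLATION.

Per-access translation:
#0 VA=0x40302613D73 (r,kernel):
  [0] read 0x2C idx=8: raw=0x30007 flags P=1 W=1 U=1 S=0
  [1] read 0x30 idx=12: raw=0x33007 flags P=1 W=1 U=1 S=0
  [2] read 0x33 idx=19: raw=0x34007 flags P=1 W=1 U=1 S=0
  [3] read 0x34 idx=19: raw=0x38007 flags P=1 W=1 U=1 S=0
  ✓ 0x38D73  — 4 lookups
#1 VA=0xF0582E0323C (r,kernel):
  [0] read 0x2C idx=30: raw=0x3C007 flags P=1 W=1 U=1 S=0
  [1] read 0x3C idx=22: raw=0x3F007 flags P=1 W=1 U=1 S=0
  [2] read 0x3F idx=23: raw=0x40007 flags P=1 W=1 U=1 S=0
  [3] read 0x40 idx=3: raw=0x44007 flags P=1 W=1 U=1 S=0
  ✓ 0x4423C  — 4 lookups
#2 VA=0x8601E14590 (r,kernel):
  [0] read 0x2C idx=1: raw=0x47007 flags P=1 W=1 U=1 S=0
  [1] read 0x47 idx=24: raw=0x4B007 flags P=1 W=1 U=1 S=0
  [2] read 0x4B idx=15: raw=0x4E007 flags P=1 W=1 U=1 S=0
  [3] read 0x4E idx=20: raw=0x51007 flags P=1 W=1 U=1 S=0
  ✓ 0x51590  — 4 lookups

Access #1 fault: NONE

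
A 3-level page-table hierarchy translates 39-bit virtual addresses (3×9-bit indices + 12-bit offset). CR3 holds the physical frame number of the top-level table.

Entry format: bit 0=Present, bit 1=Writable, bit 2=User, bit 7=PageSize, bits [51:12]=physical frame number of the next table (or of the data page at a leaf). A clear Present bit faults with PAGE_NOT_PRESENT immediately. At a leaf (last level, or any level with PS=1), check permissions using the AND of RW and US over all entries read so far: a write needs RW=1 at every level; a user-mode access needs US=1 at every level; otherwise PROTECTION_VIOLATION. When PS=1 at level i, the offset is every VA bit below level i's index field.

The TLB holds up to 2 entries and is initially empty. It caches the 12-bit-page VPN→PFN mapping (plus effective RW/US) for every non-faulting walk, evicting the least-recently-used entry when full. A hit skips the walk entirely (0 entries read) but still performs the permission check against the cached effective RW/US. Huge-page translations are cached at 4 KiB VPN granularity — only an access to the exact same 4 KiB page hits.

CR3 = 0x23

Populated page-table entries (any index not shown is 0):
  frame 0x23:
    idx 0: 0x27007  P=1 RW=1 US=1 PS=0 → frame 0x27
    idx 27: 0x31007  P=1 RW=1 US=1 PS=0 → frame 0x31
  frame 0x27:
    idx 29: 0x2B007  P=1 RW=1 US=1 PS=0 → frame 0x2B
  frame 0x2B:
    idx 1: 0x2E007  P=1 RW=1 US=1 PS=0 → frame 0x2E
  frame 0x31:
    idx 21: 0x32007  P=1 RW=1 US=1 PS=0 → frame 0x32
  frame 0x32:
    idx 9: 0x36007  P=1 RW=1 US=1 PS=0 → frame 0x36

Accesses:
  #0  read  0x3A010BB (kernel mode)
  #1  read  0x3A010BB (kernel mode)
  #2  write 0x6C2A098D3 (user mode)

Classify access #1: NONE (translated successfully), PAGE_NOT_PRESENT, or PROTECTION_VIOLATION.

Trace:
#0 VA=0x3A010BB (r,kernel):
  L0 @0x23[0] → 0x27007  P=1,RW=1,US=1,PS=0
  L1 @0x27[29] → 0x2B007  P=1,RW=1,US=1,PS=0
  L2 @0x2B[1] → 0x2E007  P=1,RW=1,US=1,PS=0
  ✓ 0x2E0BB  — 3 lookups
#1 VA=0x3A010BB (r,kernel):
  TLB hit vpn=0x3A01 → PA=0x2E0BB
#2 VA=0x6C2A098D3 (w,user):
  L0 @0x23[27] → 0x31007  P=1,RW=1,US=1,PS=0
  L1 @0x31[21] → 0x32007  P=1,RW=1,US=1,PS=0
  L2 @0x32[9] → 0x36007  P=1,RW=1,US=1,PS=0
  ✓ 0x368D3  — 3 lookups

Access #1 fault: NONE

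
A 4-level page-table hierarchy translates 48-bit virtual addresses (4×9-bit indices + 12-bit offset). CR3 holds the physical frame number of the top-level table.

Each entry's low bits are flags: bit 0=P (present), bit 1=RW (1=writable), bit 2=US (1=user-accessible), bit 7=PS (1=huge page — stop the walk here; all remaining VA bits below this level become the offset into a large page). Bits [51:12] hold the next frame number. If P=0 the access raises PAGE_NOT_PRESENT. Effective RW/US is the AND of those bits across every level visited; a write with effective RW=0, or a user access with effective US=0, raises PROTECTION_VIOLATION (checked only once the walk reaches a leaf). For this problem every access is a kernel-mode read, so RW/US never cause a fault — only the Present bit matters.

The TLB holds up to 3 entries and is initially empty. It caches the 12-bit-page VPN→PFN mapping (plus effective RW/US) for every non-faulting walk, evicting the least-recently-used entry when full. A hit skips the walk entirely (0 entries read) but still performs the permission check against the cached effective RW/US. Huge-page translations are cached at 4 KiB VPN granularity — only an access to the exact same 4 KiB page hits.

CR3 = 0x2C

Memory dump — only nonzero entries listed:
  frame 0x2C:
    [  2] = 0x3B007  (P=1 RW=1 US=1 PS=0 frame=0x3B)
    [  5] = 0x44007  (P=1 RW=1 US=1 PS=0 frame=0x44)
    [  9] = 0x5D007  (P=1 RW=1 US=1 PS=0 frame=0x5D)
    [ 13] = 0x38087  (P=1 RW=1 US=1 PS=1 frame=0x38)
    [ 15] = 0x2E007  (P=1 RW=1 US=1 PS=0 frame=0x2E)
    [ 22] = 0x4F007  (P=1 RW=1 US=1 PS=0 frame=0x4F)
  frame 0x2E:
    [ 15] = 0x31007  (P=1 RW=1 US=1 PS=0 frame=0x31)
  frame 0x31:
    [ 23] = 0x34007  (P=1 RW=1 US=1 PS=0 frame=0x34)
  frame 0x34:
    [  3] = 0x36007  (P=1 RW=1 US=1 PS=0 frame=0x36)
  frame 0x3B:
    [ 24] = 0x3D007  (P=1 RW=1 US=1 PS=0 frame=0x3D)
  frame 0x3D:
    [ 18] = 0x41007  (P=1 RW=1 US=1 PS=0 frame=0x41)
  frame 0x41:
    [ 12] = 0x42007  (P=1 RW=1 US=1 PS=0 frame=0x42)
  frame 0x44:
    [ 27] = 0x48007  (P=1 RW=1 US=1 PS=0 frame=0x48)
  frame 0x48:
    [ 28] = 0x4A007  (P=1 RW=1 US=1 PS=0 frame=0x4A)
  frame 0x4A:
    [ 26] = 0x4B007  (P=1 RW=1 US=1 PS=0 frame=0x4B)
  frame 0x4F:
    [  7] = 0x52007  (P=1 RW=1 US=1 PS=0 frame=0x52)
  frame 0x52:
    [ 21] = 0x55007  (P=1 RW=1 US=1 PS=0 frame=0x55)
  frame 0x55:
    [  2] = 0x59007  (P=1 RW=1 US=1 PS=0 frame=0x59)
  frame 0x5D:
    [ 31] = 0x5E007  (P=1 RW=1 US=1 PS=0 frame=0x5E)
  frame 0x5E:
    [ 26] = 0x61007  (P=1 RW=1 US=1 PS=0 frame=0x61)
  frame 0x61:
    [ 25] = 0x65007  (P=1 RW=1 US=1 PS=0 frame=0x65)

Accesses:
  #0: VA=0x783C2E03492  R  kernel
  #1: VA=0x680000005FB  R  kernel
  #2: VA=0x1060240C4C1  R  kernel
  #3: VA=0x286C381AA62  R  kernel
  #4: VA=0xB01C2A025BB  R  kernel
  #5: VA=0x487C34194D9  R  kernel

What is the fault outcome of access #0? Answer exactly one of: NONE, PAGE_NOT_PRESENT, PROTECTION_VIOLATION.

Trace:
#0 VA=0x783C2E03492 (r,kernel):
  lvl0: tbl 0x2C, slot 15 ⇒ 0x2E007 (P1/RW1/US1/PS0)
  lvl1: tbl 0x2E, slot 15 ⇒ 0x31007 (P1/RW1/US1/PS0)
  lvl2: tbl 0x31, slot 23 ⇒ 0x34007 (P1/RW1/US1/PS0)
  lvl3: tbl 0x34, slot 3 ⇒ 0x36007 (P1/RW1/US1/PS0)
  → PA=0x36492  (4 entries read)
#1 VA=0x680000005FB (r,kernel):
  lvl0: tbl 0x2C, slot 13 ⇒ 0x38087 (P1/RW1/US1/PS1)
  → PA=0x385FB (huge @L0)  (1 entries read)
#2 VA=0x1060240C4C1 (r,kernel):
  lvl0: tbl 0x2C, slot 2 ⇒ 0x3B007 (P1/RW1/US1/PS0)
  lvl1: tbl 0x3B, slot 24 ⇒ 0x3D007 (P1/RW1/US1/PS0)
  lvl2: tbl 0x3D, slot 18 ⇒ 0x41007 (P1/RW1/US1/PS0)
  lvl3: tbl 0x41, slot 12 ⇒ 0x42007 (P1/RW1/US1/PS0)
  → PA=0x424C1  (4 entries read)
#3 VA=0x286C381AA62 (r,kernel):
  lvl0: tbl 0x2C, slot 5 ⇒ 0x44007 (P1/RW1/US1/PS0)
  lvl1: tbl 0x44, slot 27 ⇒ 0x48007 (P1/RW1/US1/PS0)
  lvl2: tbl 0x48, slot 28 ⇒ 0x4A007 (P1/RW1/US1/PS0)
  lvl3: tbl 0x4A, slot 26 ⇒ 0x4B007 (P1/RW1/US1/PS0)
  → PA=0x4BA62  (4 entries read)
#4 VA=0xB01C2A025BB (r,kernel):
  lvl0: tbl 0x2C, slot 22 ⇒ 0x4F007 (P1/RW1/US1/PS0)
  lvl1: tbl 0x4F, slot 7 ⇒ 0x52007 (P1/RW1/US1/PS0)
  lvl2: tbl 0x52, slot 21 ⇒ 0x55007 (P1/RW1/US1/PS0)
  lvl3: tbl 0x55, slot 2 ⇒ 0x59007 (P1/RW1/US1/PS0)
  → PA=0x595BB  (4 entries read)
#5 VA=0x487C34194D9 (r,kernel):
  lvl0: tbl 0x2C, slot 9 ⇒ 0x5D007 (P1/RW1/US1/PS0)
  lvl1: tbl 0x5D, slot 31 ⇒ 0x5E007 (P1/RW1/US1/PS0)
  lvl2: tbl 0x5E, slot 26 ⇒ 0x61007 (P1/RW1/US1/PS0)
  lvl3: tbl 0x61, slot 25 ⇒ 0x65007 (P1/RW1/US1/PS0)
  → PA=0x654D9  (4 entries read)

Access #0 fault: NONE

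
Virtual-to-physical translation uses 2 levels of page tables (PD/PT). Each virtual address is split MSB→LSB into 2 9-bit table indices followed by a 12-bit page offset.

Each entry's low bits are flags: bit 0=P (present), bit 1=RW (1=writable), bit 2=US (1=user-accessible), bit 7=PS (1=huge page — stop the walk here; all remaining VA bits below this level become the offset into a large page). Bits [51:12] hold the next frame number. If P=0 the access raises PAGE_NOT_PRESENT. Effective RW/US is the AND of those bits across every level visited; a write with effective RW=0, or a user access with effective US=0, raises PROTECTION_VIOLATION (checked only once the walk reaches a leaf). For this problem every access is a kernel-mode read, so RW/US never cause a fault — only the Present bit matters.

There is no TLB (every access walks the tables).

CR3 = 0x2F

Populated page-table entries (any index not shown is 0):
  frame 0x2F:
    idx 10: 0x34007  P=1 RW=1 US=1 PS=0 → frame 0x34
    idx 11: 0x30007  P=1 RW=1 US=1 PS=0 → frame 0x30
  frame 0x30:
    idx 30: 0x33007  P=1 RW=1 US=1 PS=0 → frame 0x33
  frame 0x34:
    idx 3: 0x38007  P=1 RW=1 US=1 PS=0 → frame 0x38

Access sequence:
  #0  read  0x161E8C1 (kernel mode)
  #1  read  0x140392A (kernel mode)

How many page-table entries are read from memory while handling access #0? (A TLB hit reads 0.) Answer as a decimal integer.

Trace:
#0 VA=0x161E8C1 (r,kernel):
  lvl0: tbl 0x2F, slot 11 ⇒ 0x30007 (P1/RW1/US1/PS0)
  lvl1: tbl 0x30, slot 30 ⇒ 0x33007 (P1/RW1/US1/PS0)
  ⇒ phys 0x338C1  [2 reads]
#1 VA=0x140392A (r,kernel):
  lvl0: tbl 0x2F, slot 10 ⇒ 0x34007 (P1/RW1/US1/PS0)
  lvl1: tbl 0x34, slot 3 ⇒ 0x38007 (P1/RW1/US1/PS0)
  ⇒ phys 0x3892A  [2 reads]

Entries read for #0: 2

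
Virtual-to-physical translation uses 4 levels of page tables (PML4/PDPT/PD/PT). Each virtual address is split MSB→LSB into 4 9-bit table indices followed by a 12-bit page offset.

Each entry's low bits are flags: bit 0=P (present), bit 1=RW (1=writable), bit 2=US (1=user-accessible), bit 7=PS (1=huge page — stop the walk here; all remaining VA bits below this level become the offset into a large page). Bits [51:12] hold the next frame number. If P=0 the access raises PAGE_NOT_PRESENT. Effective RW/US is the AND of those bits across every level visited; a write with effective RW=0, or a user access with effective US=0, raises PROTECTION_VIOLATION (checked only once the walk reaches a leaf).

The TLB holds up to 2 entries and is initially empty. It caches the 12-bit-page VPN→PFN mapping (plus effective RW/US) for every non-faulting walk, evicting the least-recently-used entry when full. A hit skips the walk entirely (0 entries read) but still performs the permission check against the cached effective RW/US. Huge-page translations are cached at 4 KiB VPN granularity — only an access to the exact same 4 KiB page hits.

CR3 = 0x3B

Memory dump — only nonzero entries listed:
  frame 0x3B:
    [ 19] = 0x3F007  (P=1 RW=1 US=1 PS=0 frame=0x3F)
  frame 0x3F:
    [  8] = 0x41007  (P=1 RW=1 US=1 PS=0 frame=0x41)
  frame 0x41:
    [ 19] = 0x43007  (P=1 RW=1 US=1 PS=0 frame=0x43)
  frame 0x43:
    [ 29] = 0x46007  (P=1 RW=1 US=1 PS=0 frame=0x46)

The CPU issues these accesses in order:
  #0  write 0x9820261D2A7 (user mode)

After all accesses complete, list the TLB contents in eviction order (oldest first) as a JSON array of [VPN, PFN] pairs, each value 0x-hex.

Trace:
#0 VA=0x9820261D2A7 (w,user):
  lvl0: tbl 0x3B, slot 19 ⇒ 0x3F007 (P1/RW1/US1/PS0)
  lvl1: tbl 0x3F, slot 8 ⇒ 0x41007 (P1/RW1/US1/PS0)
  lvl2: tbl 0x41, slot 19 ⇒ 0x43007 (P1/RW1/US1/PS0)
  lvl3: tbl 0x43, slot 29 ⇒ 0x46007 (P1/RW1/US1/PS0)
  ⇒ phys 0x462A7  [4 reads]

TLB: [["0x9820261D", "0x46"]]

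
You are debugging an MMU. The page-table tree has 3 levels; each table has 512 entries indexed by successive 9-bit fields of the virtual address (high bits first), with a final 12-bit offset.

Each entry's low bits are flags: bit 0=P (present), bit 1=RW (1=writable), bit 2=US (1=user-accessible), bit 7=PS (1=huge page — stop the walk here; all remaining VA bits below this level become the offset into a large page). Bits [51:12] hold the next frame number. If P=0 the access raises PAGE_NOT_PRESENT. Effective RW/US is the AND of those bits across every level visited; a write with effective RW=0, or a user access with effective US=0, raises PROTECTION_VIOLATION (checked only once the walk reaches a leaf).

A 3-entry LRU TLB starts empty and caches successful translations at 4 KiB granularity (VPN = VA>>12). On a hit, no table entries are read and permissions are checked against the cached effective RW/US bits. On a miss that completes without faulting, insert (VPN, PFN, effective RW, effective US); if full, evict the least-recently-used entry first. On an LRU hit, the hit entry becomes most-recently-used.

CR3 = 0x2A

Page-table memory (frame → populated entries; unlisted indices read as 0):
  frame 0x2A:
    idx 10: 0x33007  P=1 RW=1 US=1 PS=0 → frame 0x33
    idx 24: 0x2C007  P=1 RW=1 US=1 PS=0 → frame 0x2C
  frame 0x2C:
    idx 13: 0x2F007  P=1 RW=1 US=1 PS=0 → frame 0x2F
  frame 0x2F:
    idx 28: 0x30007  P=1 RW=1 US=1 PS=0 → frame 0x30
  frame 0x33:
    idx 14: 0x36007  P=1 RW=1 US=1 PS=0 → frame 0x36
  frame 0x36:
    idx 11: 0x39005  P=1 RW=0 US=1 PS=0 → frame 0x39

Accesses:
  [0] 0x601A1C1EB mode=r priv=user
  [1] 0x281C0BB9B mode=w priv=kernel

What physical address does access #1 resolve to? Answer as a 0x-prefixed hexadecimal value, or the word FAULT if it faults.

Per-access translation:
#0 VA=0x601A1C1EB (r,user):
  [0] read 0x2A idx=24: raw=0x2C007 flags P=1 W=1 U=1 S=0
  [1] read 0x2C idx=13: raw=0x2F007 flags P=1 W=1 U=1 S=0
  [2] read 0x2F idx=28: raw=0x30007 flags P=1 W=1 U=1 S=0
  → PA=0x301EB  (3 entries read)
#1 VA=0x281C0BB9B (w,kernel):
  [0] read 0x2A idx=10: raw=0x33007 flags P=1 W=1 U=1 S=0
  [1] read 0x33 idx=14: raw=0x36007 flags P=1 W=1 U=1 S=0
  [2] read 0x36 idx=11: raw=0x39005 flags P=1 W=0 U=1 S=0
  → PROTECTION_VIOLATION  (3 entries read)

Access #1 PA: FAULT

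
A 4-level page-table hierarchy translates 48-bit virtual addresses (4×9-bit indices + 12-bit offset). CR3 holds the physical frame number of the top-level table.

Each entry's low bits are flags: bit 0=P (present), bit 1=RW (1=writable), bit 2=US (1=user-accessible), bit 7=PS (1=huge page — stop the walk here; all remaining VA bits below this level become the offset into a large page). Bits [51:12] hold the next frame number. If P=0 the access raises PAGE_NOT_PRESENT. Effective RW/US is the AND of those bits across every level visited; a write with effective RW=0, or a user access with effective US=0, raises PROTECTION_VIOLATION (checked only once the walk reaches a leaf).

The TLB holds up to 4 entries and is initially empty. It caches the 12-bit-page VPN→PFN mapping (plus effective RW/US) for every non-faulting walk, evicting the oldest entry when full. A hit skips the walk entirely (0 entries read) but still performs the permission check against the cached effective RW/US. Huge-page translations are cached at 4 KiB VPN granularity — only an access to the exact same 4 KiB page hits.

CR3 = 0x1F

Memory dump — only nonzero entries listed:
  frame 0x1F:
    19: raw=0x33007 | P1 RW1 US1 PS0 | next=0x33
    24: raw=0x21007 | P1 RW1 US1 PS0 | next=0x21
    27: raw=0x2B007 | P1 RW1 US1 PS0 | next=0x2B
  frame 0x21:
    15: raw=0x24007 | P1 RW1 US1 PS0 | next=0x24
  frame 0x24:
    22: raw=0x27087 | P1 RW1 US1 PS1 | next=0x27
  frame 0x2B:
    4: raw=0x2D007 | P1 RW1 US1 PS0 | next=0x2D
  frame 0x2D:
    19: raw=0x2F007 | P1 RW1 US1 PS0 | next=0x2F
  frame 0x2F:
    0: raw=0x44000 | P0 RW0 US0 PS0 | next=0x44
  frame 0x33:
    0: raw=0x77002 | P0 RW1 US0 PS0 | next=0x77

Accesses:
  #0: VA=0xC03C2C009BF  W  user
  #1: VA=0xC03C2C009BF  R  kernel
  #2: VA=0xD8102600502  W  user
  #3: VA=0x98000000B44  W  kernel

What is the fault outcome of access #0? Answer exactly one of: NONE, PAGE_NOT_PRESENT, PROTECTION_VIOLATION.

Trace:
#0 VA=0xC03C2C009BF (w,user):
  [0] read 0x1F idx=24: raw=0x21007 flags P=1 W=1 U=1 S=0
  [1] read 0x21 idx=15: raw=0x24007 flags P=1 W=1 U=1 S=0
  [2] read 0x24 idx=22: raw=0x27087 flags P=1 W=1 U=1 S=1
  → PA=0x279BF (huge @L2)  (3 entries read)
#1 VA=0xC03C2C009BF (r,kernel):
  TLB hit vpn=0xC03C2C00 → PA=0x279BF
#2 VA=0xD8102600502 (w,user):
  [0] read 0x1F idx=27: raw=0x2B007 flags P=1 W=1 U=1 S=0
  [1] read 0x2B idx=4: raw=0x2D007 flags P=1 W=1 U=1 S=0
  [2] read 0x2D idx=19: raw=0x2F007 flags P=1 W=1 U=1 S=0
  [3] read 0x2F idx=0: raw=0x44000 flags P=0 W=0 U=0 S=0
  ✗ PAGE_NOT_PRESENT  [4 reads]
#3 VA=0x98000000B44 (w,kernel):
  [0] read 0x1F idx=19: raw=0x33007 flags P=1 W=1 U=1 S=0
  [1] read 0x33 idx=0: raw=0x77002 flags P=0 W=1 U=0 S=0
  ✗ PAGE_NOT_PRESENT  [2 reads]

Access #0 fault: NONE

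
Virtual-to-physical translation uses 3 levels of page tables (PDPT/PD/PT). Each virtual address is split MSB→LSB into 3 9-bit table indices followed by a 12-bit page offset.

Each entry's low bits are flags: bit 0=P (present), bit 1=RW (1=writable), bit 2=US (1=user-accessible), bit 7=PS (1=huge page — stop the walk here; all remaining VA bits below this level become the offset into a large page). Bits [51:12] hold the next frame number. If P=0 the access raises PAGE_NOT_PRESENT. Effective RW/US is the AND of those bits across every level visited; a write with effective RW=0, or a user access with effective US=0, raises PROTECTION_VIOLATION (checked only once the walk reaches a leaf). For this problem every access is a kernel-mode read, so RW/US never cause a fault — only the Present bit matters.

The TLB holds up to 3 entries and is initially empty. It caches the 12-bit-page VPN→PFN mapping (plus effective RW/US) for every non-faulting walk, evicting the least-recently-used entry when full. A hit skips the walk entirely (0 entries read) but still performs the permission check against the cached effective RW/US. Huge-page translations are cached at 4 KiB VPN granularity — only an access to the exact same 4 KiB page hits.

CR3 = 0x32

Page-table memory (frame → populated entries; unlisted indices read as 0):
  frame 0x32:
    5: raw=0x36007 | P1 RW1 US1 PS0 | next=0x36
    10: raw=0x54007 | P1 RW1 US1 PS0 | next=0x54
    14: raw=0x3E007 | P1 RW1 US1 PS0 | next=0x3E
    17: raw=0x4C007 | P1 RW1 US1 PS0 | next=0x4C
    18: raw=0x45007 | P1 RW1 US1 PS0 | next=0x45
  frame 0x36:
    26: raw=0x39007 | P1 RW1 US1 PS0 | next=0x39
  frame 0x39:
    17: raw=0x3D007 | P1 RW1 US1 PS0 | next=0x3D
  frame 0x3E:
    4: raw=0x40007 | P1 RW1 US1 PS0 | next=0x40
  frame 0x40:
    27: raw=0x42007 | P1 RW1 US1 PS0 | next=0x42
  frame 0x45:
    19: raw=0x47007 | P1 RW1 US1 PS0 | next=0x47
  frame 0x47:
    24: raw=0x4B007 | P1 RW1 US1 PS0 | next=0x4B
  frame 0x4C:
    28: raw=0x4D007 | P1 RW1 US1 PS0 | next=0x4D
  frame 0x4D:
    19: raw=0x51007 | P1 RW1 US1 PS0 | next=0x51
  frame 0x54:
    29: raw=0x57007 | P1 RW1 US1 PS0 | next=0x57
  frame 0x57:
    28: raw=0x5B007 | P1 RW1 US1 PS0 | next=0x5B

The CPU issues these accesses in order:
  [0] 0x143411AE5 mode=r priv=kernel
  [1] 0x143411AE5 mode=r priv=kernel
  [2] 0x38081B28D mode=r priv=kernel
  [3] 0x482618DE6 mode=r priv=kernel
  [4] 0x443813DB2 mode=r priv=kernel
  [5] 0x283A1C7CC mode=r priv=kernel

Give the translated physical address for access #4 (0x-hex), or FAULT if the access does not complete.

Walk each access:
#0 VA=0x143411AE5 (r,kernel):
  L0 @0x32[5] → 0x36007  P=1,RW=1,US=1,PS=0
  L1 @0x36[26] → 0x39007  P=1,RW=1,US=1,PS=0
  L2 @0x39[17] → 0x3D007  P=1,RW=1,US=1,PS=0
  ✓ 0x3DAE5  — 3 lookups
#1 VA=0x143411AE5 (r,kernel):
  TLB hit vpn=0x143411 → PA=0x3DAE5
#2 VA=0x38081B28D (r,kernel):
  L0 @0x32[14] → 0x3E007  P=1,RW=1,US=1,PS=0
  L1 @0x3E[4] → 0x40007  P=1,RW=1,US=1,PS=0
  L2 @0x40[27] → 0x42007  P=1,RW=1,US=1,PS=0
  ✓ 0x4228D  — 3 lookups
#3 VA=0x482618DE6 (r,kernel):
  L0 @0x32[18] → 0x45007  P=1,RW=1,US=1,PS=0
  L1 @0x45[19] → 0x47007  P=1,RW=1,US=1,PS=0
  L2 @0x47[24] → 0x4B007  P=1,RW=1,US=1,PS=0
  ✓ 0x4BDE6  — 3 lookups
#4 VA=0x443813DB2 (r,kernel):
  L0 @0x32[17] → 0x4C007  P=1,RW=1,US=1,PS=0
  L1 @0x4C[28] → 0x4D007  P=1,RW=1,US=1,PS=0
  L2 @0x4D[19] → 0x51007  P=1,RW=1,US=1,PS=0
  ✓ 0x51DB2  — 3 lookups
#5 VA=0x283A1C7CC (r,kernel):
  L0 @0x32[10] → 0x54007  P=1,RW=1,US=1,PS=0
  L1 @0x54[29] → 0x57007  P=1,RW=1,US=1,PS=0
  L2 @0x57[28] → 0x5B007  P=1,RW=1,US=1,PS=0
  ✓ 0x5B7CC  — 3 lookups

Access #4 PA: 0x51DB2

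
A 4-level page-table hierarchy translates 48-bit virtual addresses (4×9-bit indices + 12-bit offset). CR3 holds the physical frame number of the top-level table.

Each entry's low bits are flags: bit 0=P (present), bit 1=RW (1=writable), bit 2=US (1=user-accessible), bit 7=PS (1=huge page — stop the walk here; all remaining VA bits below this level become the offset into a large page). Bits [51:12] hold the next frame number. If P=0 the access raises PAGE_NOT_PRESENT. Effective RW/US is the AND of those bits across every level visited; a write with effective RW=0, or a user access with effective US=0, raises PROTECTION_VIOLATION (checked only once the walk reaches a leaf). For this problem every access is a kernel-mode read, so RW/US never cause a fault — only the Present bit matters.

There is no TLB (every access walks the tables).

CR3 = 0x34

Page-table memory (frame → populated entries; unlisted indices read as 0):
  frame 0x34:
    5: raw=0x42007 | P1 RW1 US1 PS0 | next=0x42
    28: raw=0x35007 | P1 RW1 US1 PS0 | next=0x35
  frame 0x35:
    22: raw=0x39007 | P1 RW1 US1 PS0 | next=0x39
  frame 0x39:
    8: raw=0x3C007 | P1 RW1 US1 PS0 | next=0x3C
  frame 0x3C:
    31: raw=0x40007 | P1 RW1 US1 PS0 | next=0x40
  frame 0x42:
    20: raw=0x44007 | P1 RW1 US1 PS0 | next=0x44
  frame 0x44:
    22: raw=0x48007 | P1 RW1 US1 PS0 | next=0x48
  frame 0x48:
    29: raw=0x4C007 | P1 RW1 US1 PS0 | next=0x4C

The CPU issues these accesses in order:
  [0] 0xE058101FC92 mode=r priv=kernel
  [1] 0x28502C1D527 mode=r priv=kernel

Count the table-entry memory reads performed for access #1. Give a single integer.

Trace:
#0 VA=0xE058101FC92 (r,kernel):
  L0 @0x34[28] → 0x35007  P=1,RW=1,US=1,PS=0
  L1 @0x35[22] → 0x39007  P=1,RW=1,US=1,PS=0
  L2 @0x39[8] → 0x3C007  P=1,RW=1,US=1,PS=0
  L3 @0x3C[31] → 0x40007  P=1,RW=1,US=1,PS=0
  ✓ 0x40C92  — 4 lookups
#1 VA=0x28502C1D527 (r,kernel):
  L0 @0x34[5] → 0x42007  P=1,RW=1,US=1,PS=0
  L1 @0x42[20] → 0x44007  P=1,RW=1,US=1,PS=0
  L2 @0x44[22] → 0x48007  P=1,RW=1,US=1,PS=0
  L3 @0x48[29] → 0x4C007  P=1,RW=1,US=1,PS=0
  ✓ 0x4C527  — 4 lookups

Entries read for #1: 4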